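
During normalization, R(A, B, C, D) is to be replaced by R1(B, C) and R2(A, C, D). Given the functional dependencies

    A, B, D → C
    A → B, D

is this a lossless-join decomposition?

Common attributes: R1 ∩ R2 = {C}.
No dependency enlarges {C}, so (C)⁺ = {C}.
The closure contains neither all of R1 = {B, C} nor all of R2 = {A, C, D}, so the common attributes are not a superkey of either fragment. The join is lossy.

No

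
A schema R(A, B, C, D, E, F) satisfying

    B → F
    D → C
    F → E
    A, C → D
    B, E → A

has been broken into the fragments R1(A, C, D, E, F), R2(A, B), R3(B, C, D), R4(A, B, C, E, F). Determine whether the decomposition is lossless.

Yes

Chase test. Columns are A, B, C, D, E, F; row i has aⱼ where attribute j ∈ Ri, else bᵢⱼ.
Initial tableau (one row per fragment):
  row 1: a1 b12 a3 a4 a5 a6
  row 2: a1 a2 b23 b24 b25 b26
  row 3: b31 a2 a3 a4 b35 b36
  row 4: a1 a2 a3 b44 a5 a6
Rows 2 and 3 agree on B; apply B→F and equate their F entries.
Rows 2 and 4 agree on B; apply B→F and equate their F entries.
Rows 1 and 2 agree on F; apply F→E and equate their E entries.
Rows 1 and 3 agree on F; apply F→E and equate their E entries.
Rows 1 and 4 agree on A, C; apply A, C→D and equate their D entries.
Rows 2 and 3 agree on B, E; apply B, E→A and equate their A entries.
Row 3 is now all distinguished symbols — the join is lossless.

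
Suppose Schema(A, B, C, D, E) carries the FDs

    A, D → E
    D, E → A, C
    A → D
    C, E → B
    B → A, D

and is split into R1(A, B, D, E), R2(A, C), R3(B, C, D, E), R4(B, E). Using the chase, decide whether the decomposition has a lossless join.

Yes

Chase test. Columns are A, B, C, D, E; row i has aⱼ where attribute j ∈ Ri, else bᵢⱼ.
Initial tableau (one row per fragment):
  row 1: a1 a2 b13 a4 a5
  row 2: a1 b22 a3 b24 b25
  row 3: b31 a2 a3 a4 a5
  row 4: b41 a2 b43 b44 a5
Rows 1 and 3 agree on D, E; apply D, E→A, C and equate their A, C entries.
Rows 1 and 2 agree on A; apply A→D and equate their D entries.
Rows 1 and 4 agree on B; apply B→A, D and equate their A, D entries.
Rows 1 and 2 agree on A, D; apply A, D→E and equate their E entries.
Rows 1 and 4 agree on D, E; apply D, E→A, C and equate their A, C entries.
Rows 1 and 2 agree on C, E; apply C, E→B and equate their B entries.
Row 1 is now all distinguished symbols — the join is lossless.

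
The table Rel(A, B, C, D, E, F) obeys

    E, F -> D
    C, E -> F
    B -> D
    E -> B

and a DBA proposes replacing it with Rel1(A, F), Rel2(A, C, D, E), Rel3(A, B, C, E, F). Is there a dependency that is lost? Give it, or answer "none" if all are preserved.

Check B → D: no single fragment contains all of {B, D}, and the restricted closure of {B} across the fragments never reaches {D}.
E, F → D is preserved.
C, E → F is preserved.
E → B is preserved.

B -> D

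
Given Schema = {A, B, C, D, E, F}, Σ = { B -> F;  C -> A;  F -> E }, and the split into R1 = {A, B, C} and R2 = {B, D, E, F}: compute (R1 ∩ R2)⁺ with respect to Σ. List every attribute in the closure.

B, E, F

R1 ∩ R2 = {B}.
B → F applies, adding F
F → E applies, adding E
Closure: {B, E, F}.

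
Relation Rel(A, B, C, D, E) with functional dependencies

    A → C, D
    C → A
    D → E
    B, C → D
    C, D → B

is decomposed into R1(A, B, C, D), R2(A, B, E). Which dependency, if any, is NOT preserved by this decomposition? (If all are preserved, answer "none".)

D → E

Check D → E: no single fragment contains all of {D, E}, and the restricted closure of {D} across the fragments never reaches {E}.
A → C, D is preserved.
C → A is preserved.
B, C → D is preserved.
C, D → B is preserved.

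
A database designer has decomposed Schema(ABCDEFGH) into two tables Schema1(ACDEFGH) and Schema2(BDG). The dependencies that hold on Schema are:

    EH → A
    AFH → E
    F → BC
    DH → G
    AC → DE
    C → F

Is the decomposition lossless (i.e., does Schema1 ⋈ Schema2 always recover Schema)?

Common attributes: Schema1 ∩ Schema2 = {DG}.
No dependency enlarges {DG}, so (DG)⁺ = {DG}.
The closure contains neither all of Schema1 = {ACDEFGH} nor all of Schema2 = {BDG}, so the common attributes are not a superkey of either fragment. The join is lossy.

No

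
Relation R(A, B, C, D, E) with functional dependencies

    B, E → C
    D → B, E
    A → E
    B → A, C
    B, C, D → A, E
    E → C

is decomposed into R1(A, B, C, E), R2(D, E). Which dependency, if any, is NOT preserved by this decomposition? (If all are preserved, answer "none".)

Check D → B, E: no single fragment contains all of {B, D, E}, and the restricted closure of {D} across the fragments never reaches {B, E}.
B, E → C is preserved.
A → E is preserved.
B → A, C is preserved.
B, C, D → A, E is preserved.
E → C is preserved.

D → B, E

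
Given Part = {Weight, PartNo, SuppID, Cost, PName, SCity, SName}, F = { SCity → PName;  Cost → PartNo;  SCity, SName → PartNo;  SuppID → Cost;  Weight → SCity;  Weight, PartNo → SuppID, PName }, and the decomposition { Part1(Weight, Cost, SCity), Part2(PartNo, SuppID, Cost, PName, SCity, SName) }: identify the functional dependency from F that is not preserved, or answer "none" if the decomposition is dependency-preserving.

Check Weight, PartNo → SuppID, PName: no single fragment contains all of {Weight, PartNo, SuppID, PName}, and the restricted closure of {Weight, PartNo} across the fragments never reaches {SuppID, PName}.
SCity → PName is preserved.
Cost → PartNo is preserved.
SCity, SName → PartNo is preserved.
SuppID → Cost is preserved.
Weight → SCity is preserved.

Weight, PartNo → SuppID, PName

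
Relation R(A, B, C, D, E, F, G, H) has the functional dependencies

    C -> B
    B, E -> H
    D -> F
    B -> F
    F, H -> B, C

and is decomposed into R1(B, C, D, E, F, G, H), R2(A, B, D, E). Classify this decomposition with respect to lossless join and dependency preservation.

Lossless test: (B, D, E)⁺ = {B, C, D, E, F, H}, which is a superkey of neither fragment — lossy.
Dependency preservation: every FD's attributes lie within a single fragment, so each can be enforced locally — preserved.

lossy but dependency-preserving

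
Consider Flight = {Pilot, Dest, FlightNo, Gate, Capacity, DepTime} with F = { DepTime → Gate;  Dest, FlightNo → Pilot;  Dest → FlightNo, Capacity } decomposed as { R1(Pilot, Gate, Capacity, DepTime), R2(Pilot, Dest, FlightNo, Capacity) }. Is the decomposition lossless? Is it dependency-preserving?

lossy but dependency-preserving

Lossless test: (Pilot, Capacity)⁺ = {Pilot, Capacity}, which is a superkey of neither fragment — lossy.
Dependency preservation: every FD's attributes lie within a single fragment, so each can be enforced locally — preserved.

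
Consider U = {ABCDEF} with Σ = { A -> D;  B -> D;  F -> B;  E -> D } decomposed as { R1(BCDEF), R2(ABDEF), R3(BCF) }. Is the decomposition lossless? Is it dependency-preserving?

lossy but dependency-preserving

Lossless test (chase): Rows 1 and 3 agree on B; apply B→D and equate their D entries. No row becomes fully distinguished — the join is lossy.
Dependency preservation: every FD's attributes lie within a single fragment, so each can be enforced locally — preserved.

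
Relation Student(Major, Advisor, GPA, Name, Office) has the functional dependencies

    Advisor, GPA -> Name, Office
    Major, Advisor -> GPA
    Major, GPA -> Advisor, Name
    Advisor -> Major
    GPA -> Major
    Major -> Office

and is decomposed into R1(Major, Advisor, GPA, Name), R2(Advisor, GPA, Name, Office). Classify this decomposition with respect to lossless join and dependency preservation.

lossless but not dependency-preserving

Lossless test: (Advisor, GPA, Name)⁺ = {Major, Advisor, GPA, Name, Office}, which contains all of one fragment — lossless.
Dependency preservation: the restricted closure of {Major} across the fragments never reaches {Office}, so Major → Office cannot be enforced without a join — not preserved.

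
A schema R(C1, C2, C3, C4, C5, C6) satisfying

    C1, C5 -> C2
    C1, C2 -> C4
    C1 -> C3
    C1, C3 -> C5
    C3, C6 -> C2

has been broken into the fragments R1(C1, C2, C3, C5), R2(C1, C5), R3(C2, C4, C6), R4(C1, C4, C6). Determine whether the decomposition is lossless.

Yes

Chase test. Columns are C1, C2, C3, C4, C5, C6; row i has aⱼ where attribute j ∈ Ri, else bᵢⱼ.
Initial tableau (one row per fragment):
  row 1: a1 a2 a3 b14 a5 b16
  row 2: a1 b22 b23 b24 a5 b26
  row 3: b31 a2 b33 a4 b35 a6
  row 4: a1 b42 b43 a4 b45 a6
Rows 1 and 2 agree on C1, C5; apply C1, C5→C2 and equate their C2 entries.
Rows 1 and 2 agree on C1, C2; apply C1, C2→C4 and equate their C4 entries.
Rows 1 and 2 agree on C1; apply C1→C3 and equate their C3 entries.
Rows 1 and 4 agree on C1; apply C1→C3 and equate their C3 entries.
Rows 1 and 4 agree on C1, C3; apply C1, C3→C5 and equate their C5 entries.
Rows 1 and 4 agree on C1, C5; apply C1, C5→C2 and equate their C2 entries.
Rows 1 and 4 agree on C1, C2; apply C1, C2→C4 and equate their C4 entries.
Row 4 is now all distinguished symbols — the join is lossless.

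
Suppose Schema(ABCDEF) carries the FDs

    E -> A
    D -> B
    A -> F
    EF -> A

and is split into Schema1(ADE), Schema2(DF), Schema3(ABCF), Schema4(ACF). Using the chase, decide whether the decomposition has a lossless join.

No

Chase test. Columns are ABCDEF; row i has aⱼ where attribute j ∈ Schemai, else bᵢⱼ.
Initial tableau (one row per fragment):
  row 1: a1 b12 b13 a4 a5 b16
  row 2: b21 b22 b23 a4 b25 a6
  row 3: a1 a2 a3 b34 b35 a6
  row 4: a1 b42 a3 b44 b45 a6
Rows 1 and 2 agree on D; apply D→B and equate their B entries.
Rows 1 and 3 agree on A; apply A→F and equate their F entries.
No row becomes fully distinguished — the join is lossy.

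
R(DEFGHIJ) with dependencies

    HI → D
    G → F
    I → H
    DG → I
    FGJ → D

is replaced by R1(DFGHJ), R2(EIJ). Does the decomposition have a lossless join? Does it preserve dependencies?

Lossless test: (J)⁺ = {J}, which is a superkey of neither fragment — lossy.
Dependency preservation: the restricted closure of {HI} across the fragments never reaches {D}, so HI → D cannot be enforced without a join — not preserved.

lossy and not dependency-preserving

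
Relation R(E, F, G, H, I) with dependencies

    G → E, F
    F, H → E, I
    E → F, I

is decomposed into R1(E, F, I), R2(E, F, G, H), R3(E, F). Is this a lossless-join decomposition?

Chase test. Columns are E, F, G, H, I; row i has aⱼ where attribute j ∈ Ri, else bᵢⱼ.
Initial tableau (one row per fragment):
  row 1: a1 a2 b13 b14 a5
  row 2: a1 a2 a3 a4 b25
  row 3: a1 a2 b33 b34 b35
Rows 1 and 2 agree on E; apply E→F, I and equate their F, I entries.
Rows 1 and 3 agree on E; apply E→F, I and equate their F, I entries.
Row 2 is now all distinguished symbols — the join is lossless.

Yes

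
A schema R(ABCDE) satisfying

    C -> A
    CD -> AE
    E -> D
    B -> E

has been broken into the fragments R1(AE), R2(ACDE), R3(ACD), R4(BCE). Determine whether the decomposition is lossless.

Yes

Chase test. Columns are ABCDE; row i has aⱼ where attribute j ∈ Ri, else bᵢⱼ.
Initial tableau (one row per fragment):
  row 1: a1 b12 b13 b14 a5
  row 2: a1 b22 a3 a4 a5
  row 3: a1 b32 a3 a4 b35
  row 4: b41 a2 a3 b44 a5
Rows 2 and 4 agree on C; apply C→A and equate their A entries.
Rows 2 and 3 agree on CD; apply CD→AE and equate their AE entries.
Rows 1 and 2 agree on E; apply E→D and equate their D entries.
Rows 1 and 4 agree on E; apply E→D and equate their D entries.
Row 4 is now all distinguished symbols — the join is lossless.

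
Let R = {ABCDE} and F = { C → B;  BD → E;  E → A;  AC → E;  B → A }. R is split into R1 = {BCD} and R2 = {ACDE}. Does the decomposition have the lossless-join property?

Yes

Common attributes: R1 ∩ R2 = {CD}.
Closure of {CD}: C → B applies, adding B; BD → E applies, adding E; E → A applies, adding A. So (CD)⁺ = {ABCDE}.
This closure contains every attribute of R1, so R1 ∩ R2 → R1. The join is lossless.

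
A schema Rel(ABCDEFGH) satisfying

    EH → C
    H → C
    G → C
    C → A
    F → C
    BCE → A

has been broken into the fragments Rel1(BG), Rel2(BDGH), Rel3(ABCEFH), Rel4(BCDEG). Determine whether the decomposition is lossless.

Chase test. Columns are ABCDEFGH; row i has aⱼ where attribute j ∈ Reli, else bᵢⱼ.
Initial tableau (one row per fragment):
  row 1: b11 a2 b13 b14 b15 b16 a7 b18
  row 2: b21 a2 b23 a4 b25 b26 a7 a8
  row 3: a1 a2 a3 b34 a5 a6 b37 a8
  row 4: b41 a2 a3 a4 a5 b46 a7 b48
Rows 2 and 3 agree on H; apply H→C and equate their C entries.
Rows 1 and 2 agree on G; apply G→C and equate their C entries.
Rows 1 and 2 agree on C; apply C→A and equate their A entries.
Rows 1 and 3 agree on C; apply C→A and equate their A entries.
Rows 1 and 4 agree on C; apply C→A and equate their A entries.
No row becomes fully distinguished — the join is lossy.

No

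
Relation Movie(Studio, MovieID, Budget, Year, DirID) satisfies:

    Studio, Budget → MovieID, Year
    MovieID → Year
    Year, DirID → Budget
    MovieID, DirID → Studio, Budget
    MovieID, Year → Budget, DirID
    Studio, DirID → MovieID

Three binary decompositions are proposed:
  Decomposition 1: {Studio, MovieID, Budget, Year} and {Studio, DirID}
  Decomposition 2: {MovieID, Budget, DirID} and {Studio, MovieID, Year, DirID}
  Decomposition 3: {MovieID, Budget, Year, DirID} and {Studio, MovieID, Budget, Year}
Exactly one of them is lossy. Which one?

Decomposition 1

Decomposition 1: common = {Studio}, closure = {Studio} → lossy.
Decomposition 2: common = {MovieID, DirID}, closure = {Studio, MovieID, Budget, Year, DirID} → lossless.
Decomposition 3: common = {MovieID, Budget, Year}, closure = {Studio, MovieID, Budget, Year, DirID} → lossless.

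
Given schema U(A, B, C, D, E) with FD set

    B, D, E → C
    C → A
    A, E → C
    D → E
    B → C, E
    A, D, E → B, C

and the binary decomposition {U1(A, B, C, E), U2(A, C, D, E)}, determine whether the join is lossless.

No

Common attributes: U1 ∩ U2 = {A, C, E}.
No dependency enlarges {A, C, E}, so (A, C, E)⁺ = {A, C, E}.
The closure contains neither all of U1 = {A, B, C, E} nor all of U2 = {A, C, D, E}, so the common attributes are not a superkey of either fragment. The join is lossy.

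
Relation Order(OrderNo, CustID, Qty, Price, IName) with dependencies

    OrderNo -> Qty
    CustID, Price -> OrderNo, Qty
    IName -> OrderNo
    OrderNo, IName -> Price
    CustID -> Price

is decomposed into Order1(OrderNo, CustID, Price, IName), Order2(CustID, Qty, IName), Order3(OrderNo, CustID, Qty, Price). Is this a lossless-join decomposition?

Yes

Chase test. Columns are OrderNo, CustID, Qty, Price, IName; row i has aⱼ where attribute j ∈ Orderi, else bᵢⱼ.
Initial tableau (one row per fragment):
  row 1: a1 a2 b13 a4 a5
  row 2: b21 a2 a3 b24 a5
  row 3: a1 a2 a3 a4 b35
Rows 1 and 3 agree on OrderNo; apply OrderNo→Qty and equate their Qty entries.
Rows 1 and 2 agree on IName; apply IName→OrderNo and equate their OrderNo entries.
Rows 1 and 2 agree on OrderNo, IName; apply OrderNo, IName→Price and equate their Price entries.
Row 1 is now all distinguished symbols — the join is lossless.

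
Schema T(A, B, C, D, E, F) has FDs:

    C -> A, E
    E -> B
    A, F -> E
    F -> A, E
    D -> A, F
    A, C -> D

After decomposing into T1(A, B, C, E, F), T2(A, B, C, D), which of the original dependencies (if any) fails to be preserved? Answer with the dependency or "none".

D -> A, F

Check D → A, F: no single fragment contains all of {A, D, F}, and the restricted closure of {D} across the fragments never reaches {A, F}.
C → A, E is preserved.
E → B is preserved.
A, F → E is preserved.
F → A, E is preserved.
A, C → D is preserved.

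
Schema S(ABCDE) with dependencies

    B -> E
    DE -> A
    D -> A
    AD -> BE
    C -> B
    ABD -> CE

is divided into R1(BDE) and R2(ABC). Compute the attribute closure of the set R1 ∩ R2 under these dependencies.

BE

R1 ∩ R2 = {B}.
B → E applies, adding E
Closure: {BE}.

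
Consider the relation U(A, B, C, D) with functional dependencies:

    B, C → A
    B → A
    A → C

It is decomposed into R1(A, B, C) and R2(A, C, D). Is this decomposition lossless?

Common attributes: R1 ∩ R2 = {A, C}.
No dependency enlarges {A, C}, so (A, C)⁺ = {A, C}.
The closure contains neither all of R1 = {A, B, C} nor all of R2 = {A, C, D}, so the common attributes are not a superkey of either fragment. The join is lossy.

No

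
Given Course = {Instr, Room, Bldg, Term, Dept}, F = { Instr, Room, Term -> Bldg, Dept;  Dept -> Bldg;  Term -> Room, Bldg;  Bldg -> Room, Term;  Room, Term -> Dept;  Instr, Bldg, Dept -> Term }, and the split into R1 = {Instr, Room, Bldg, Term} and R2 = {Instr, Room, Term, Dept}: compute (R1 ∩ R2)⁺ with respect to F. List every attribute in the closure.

Instr, Room, Bldg, Term, Dept

R1 ∩ R2 = {Instr, Room, Term}.
Instr, Room, Term → Bldg, Dept applies, adding Bldg, Dept
Closure: {Instr, Room, Bldg, Term, Dept}.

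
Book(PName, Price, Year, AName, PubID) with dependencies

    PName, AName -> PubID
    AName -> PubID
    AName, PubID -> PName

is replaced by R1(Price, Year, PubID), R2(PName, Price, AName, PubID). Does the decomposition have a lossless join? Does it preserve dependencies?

lossy but dependency-preserving

Lossless test: (Price, PubID)⁺ = {Price, PubID}, which is a superkey of neither fragment — lossy.
Dependency preservation: every FD's attributes lie within a single fragment, so each can be enforced locally — preserved.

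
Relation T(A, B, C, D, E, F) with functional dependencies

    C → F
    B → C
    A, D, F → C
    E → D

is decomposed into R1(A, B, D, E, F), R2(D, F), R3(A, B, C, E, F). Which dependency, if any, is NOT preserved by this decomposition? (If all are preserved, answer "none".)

A, D, F → C

Check A, D, F → C: no single fragment contains all of {A, C, D, F}, and the restricted closure of {A, D, F} across the fragments never reaches {C}.
C → F is preserved.
B → C is preserved.
E → D is preserved.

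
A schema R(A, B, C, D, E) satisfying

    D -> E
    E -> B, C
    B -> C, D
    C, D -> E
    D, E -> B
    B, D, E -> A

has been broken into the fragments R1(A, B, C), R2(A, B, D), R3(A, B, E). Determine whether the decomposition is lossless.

Yes

Chase test. Columns are A, B, C, D, E; row i has aⱼ where attribute j ∈ Ri, else bᵢⱼ.
Initial tableau (one row per fragment):
  row 1: a1 a2 a3 b14 b15
  row 2: a1 a2 b23 a4 b25
  row 3: a1 a2 b33 b34 a5
Rows 1 and 2 agree on B; apply B→C, D and equate their C, D entries.
Rows 1 and 3 agree on B; apply B→C, D and equate their C, D entries.
Rows 1 and 2 agree on C, D; apply C, D→E and equate their E entries.
Rows 1 and 3 agree on C, D; apply C, D→E and equate their E entries.
Row 1 is now all distinguished symbols — the join is lossless.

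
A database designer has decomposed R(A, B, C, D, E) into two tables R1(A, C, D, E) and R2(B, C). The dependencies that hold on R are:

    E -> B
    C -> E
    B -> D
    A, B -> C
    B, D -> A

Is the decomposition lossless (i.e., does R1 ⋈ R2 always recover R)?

Common attributes: R1 ∩ R2 = {C}.
Closure of {C}: C → E applies, adding E; E → B applies, adding B; B → D applies, adding D; B, D → A applies, adding A. So (C)⁺ = {A, B, C, D, E}.
This closure contains every attribute of R1, so R1 ∩ R2 → R1. The join is lossless.

Yes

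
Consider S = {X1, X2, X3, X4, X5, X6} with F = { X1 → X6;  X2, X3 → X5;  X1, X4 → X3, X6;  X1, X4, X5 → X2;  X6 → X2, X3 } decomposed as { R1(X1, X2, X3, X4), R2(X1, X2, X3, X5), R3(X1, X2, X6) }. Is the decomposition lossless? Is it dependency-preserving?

Lossless test (chase): Rows 1 and 2 agree on X1; apply X1→X6 and equate their X6 entries. Rows 1 and 3 agree on X1; apply X1→X6 and equate their X6 entries. Rows 1 and 2 agree on X2, X3; apply X2, X3→X5 and equate their X5 entries. Rows 1 and 3 agree on X6; apply X6→X2, X3 and equate their X2, X3 entries. Rows 1 and 3 agree on X2, X3; apply X2, X3→X5 and equate their X5 entries. Row 1 is now all distinguished symbols — the join is lossless.
Dependency preservation: the restricted closure of {X6} across the fragments never reaches {X2, X3}, so X6 → X2, X3 cannot be enforced without a join — not preserved.

lossless but not dependency-preserving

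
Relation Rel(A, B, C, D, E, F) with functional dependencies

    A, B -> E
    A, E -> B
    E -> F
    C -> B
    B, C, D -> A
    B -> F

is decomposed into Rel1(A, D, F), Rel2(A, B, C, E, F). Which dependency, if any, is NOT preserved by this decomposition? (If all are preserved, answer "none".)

Check B, C, D → A: no single fragment contains all of {A, B, C, D}, and the restricted closure of {B, C, D} across the fragments never reaches {A}.
A, B → E is preserved.
A, E → B is preserved.
E → F is preserved.
C → B is preserved.
B → F is preserved.

B, C, D -> A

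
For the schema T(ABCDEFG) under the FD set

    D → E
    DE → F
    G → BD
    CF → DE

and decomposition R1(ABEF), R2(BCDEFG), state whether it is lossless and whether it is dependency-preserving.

Lossless test: (BEF)⁺ = {BEF}, which is a superkey of neither fragment — lossy.
Dependency preservation: every FD's attributes lie within a single fragment, so each can be enforced locally — preserved.

lossy but dependency-preserving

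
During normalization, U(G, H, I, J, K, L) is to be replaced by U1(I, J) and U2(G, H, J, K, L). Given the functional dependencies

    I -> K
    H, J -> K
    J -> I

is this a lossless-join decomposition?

Yes

Common attributes: U1 ∩ U2 = {J}.
Closure of {J}: J → I applies, adding I; I → K applies, adding K. So (J)⁺ = {I, J, K}.
This closure contains every attribute of U1, so U1 ∩ U2 → U1. The join is lossless.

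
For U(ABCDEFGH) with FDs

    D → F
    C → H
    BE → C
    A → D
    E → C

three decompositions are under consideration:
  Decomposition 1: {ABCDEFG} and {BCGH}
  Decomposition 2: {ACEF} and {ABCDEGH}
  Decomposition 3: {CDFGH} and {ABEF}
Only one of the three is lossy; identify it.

Decomposition 3

Decomposition 1: common = {BCG}, closure = {BCGH} → lossless.
Decomposition 2: common = {ACE}, closure = {ACDEFH} → lossless.
Decomposition 3: common = {F}, closure = {F} → lossy.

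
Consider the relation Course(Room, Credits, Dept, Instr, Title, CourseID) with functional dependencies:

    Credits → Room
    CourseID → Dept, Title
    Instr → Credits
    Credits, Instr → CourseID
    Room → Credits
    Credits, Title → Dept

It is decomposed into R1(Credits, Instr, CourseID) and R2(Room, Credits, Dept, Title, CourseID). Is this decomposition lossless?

Common attributes: R1 ∩ R2 = {Credits, CourseID}.
Closure of {Credits, CourseID}: Credits → Room applies, adding Room; CourseID → Dept, Title applies, adding Dept, Title. So (Credits, CourseID)⁺ = {Room, Credits, Dept, Title, CourseID}.
This closure contains every attribute of R2, so R1 ∩ R2 → R2. The join is lossless.

Yes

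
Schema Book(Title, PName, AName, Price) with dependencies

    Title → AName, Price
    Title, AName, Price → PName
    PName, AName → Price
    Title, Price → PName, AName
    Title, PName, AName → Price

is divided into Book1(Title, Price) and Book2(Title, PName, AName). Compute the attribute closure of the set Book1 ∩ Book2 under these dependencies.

Title, PName, AName, Price

Book1 ∩ Book2 = {Title}.
Title → AName, Price applies, adding AName, Price
Title, AName, Price → PName applies, adding PName
Closure: {Title, PName, AName, Price}.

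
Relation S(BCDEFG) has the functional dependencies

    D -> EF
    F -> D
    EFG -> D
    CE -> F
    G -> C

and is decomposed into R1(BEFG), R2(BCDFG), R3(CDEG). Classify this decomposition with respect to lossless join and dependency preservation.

Lossless test (chase): Rows 2 and 3 agree on D; apply D→EF and equate their EF entries. Rows 1 and 2 agree on F; apply F→D and equate their D entries. Rows 1 and 2 agree on G; apply G→C and equate their C entries. Row 1 is now all distinguished symbols — the join is lossless.
Dependency preservation: D → EF; EFG → D; CE → F are not contained in any single fragment, but the restricted closure of each left-hand side across the fragments still reaches the right-hand side; the remaining FDs each lie inside some fragment. All dependencies are preserved.

lossless and dependency-preserving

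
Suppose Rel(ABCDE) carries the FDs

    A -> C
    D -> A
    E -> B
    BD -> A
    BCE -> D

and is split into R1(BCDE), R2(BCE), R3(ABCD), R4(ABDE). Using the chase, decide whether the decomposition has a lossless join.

Chase test. Columns are ABCDE; row i has aⱼ where attribute j ∈ Ri, else bᵢⱼ.
Initial tableau (one row per fragment):
  row 1: b11 a2 a3 a4 a5
  row 2: b21 a2 a3 b24 a5
  row 3: a1 a2 a3 a4 b35
  row 4: a1 a2 b43 a4 a5
Rows 3 and 4 agree on A; apply A→C and equate their C entries.
Rows 1 and 3 agree on D; apply D→A and equate their A entries.
Rows 1 and 2 agree on BCE; apply BCE→D and equate their D entries.
Rows 1 and 2 agree on D; apply D→A and equate their A entries.
Row 1 is now all distinguished symbols — the join is lossless.

Yes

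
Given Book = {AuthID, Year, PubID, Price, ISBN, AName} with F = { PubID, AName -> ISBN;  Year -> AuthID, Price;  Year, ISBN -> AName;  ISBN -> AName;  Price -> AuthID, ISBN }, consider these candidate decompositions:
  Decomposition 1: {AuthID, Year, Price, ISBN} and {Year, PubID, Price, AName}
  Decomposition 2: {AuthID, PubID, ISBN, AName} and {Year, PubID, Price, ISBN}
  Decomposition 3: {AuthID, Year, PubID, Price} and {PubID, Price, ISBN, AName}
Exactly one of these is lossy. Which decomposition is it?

Decomposition 1: common = {Year, Price}, closure = {AuthID, Year, Price, ISBN, AName} → lossless.
Decomposition 2: common = {PubID, ISBN}, closure = {PubID, ISBN, AName} → lossy.
Decomposition 3: common = {PubID, Price}, closure = {AuthID, PubID, Price, ISBN, AName} → lossless.

Decomposition 2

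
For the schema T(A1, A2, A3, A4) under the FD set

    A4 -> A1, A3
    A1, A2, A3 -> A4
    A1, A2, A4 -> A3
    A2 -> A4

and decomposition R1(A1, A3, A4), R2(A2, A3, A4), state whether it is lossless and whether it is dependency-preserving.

Lossless test: (A3, A4)⁺ = {A1, A3, A4}, which contains all of one fragment — lossless.
Dependency preservation: A1, A2, A3 → A4; A1, A2, A4 → A3 are not contained in any single fragment, but the restricted closure of each left-hand side across the fragments still reaches the right-hand side; the remaining FDs each lie inside some fragment. All dependencies are preserved.

lossless and dependency-preserving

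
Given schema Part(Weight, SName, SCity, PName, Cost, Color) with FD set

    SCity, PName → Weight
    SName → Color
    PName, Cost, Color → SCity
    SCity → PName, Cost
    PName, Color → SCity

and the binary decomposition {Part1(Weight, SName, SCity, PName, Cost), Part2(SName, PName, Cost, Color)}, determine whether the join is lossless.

Common attributes: Part1 ∩ Part2 = {SName, PName, Cost}.
Closure of {SName, PName, Cost}: SName → Color applies, adding Color; PName, Cost, Color → SCity applies, adding SCity; SCity, PName → Weight applies, adding Weight. So (SName, PName, Cost)⁺ = {Weight, SName, SCity, PName, Cost, Color}.
This closure contains every attribute of Part1, so Part1 ∩ Part2 → Part1. The join is lossless.

Yes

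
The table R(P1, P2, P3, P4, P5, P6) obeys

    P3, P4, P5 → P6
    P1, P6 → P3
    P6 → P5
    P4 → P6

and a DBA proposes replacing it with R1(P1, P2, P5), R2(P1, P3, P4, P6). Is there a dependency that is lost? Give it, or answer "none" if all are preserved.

Check P6 → P5: no single fragment contains all of {P5, P6}, and the restricted closure of {P6} across the fragments never reaches {P5}.
P3, P4, P5 → P6 is preserved.
P1, P6 → P3 is preserved.
P4 → P6 is preserved.

P6 → P5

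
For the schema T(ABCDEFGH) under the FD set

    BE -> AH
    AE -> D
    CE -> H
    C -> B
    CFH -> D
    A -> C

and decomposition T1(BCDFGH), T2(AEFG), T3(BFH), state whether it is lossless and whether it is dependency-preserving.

Lossless test (chase): applying each FD to every pair of rows produces no changes in the tableau, so no row becomes fully distinguished — the join is lossy.
Dependency preservation: the restricted closure of {BE} across the fragments never reaches {AH}, so BE → AH cannot be enforced without a join — not preserved.

lossy and not dependency-preserving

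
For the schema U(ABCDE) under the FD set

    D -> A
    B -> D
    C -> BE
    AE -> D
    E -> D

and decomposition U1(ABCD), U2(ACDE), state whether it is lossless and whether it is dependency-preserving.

lossless and dependency-preserving

Lossless test: (ACD)⁺ = {ABCDE}, which contains all of one fragment — lossless.
Dependency preservation: C → BE is not contained in any single fragment, but the restricted closure of its left-hand side across the fragments still reaches the right-hand side; the remaining FDs each lie inside some fragment. All dependencies are preserved.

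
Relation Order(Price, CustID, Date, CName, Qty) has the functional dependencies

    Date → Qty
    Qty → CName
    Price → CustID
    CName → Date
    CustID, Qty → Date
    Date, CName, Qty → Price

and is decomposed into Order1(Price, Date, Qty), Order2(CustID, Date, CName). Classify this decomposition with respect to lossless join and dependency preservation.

Lossless test: (Date)⁺ = {Price, CustID, Date, CName, Qty}, which contains all of one fragment — lossless.
Dependency preservation: the restricted closure of {Price} across the fragments never reaches {CustID}, so Price → CustID cannot be enforced without a join — not preserved.

lossless but not dependency-preserving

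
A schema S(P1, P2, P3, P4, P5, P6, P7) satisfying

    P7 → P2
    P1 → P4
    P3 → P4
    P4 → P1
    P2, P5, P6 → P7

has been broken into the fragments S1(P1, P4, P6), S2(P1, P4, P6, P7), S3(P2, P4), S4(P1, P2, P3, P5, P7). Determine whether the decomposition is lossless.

No

Chase test. Columns are P1, P2, P3, P4, P5, P6, P7; row i has aⱼ where attribute j ∈ Si, else bᵢⱼ.
Initial tableau (one row per fragment):
  row 1: a1 b12 b13 a4 b15 a6 b17
  row 2: a1 b22 b23 a4 b25 a6 a7
  row 3: b31 a2 b33 a4 b35 b36 b37
  row 4: a1 a2 a3 b44 a5 b46 a7
Rows 2 and 4 agree on P7; apply P7→P2 and equate their P2 entries.
Rows 1 and 4 agree on P1; apply P1→P4 and equate their P4 entries.
Rows 1 and 3 agree on P4; apply P4→P1 and equate their P1 entries.
No row becomes fully distinguished — the join is lossy.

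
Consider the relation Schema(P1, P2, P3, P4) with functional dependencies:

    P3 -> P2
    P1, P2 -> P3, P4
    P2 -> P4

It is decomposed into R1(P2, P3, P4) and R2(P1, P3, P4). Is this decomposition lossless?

Yes

Common attributes: R1 ∩ R2 = {P3, P4}.
Closure of {P3, P4}: P3 → P2 applies, adding P2. So (P3, P4)⁺ = {P2, P3, P4}.
This closure contains every attribute of R1, so R1 ∩ R2 → R1. The join is lossless.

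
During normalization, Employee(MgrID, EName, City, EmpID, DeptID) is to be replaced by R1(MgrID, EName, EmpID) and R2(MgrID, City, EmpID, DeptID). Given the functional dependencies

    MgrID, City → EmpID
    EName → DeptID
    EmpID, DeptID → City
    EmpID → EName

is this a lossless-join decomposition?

Common attributes: R1 ∩ R2 = {MgrID, EmpID}.
Closure of {MgrID, EmpID}: EmpID → EName applies, adding EName; EName → DeptID applies, adding DeptID; EmpID, DeptID → City applies, adding City. So (MgrID, EmpID)⁺ = {MgrID, EName, City, EmpID, DeptID}.
This closure contains every attribute of R1, so R1 ∩ R2 → R1. The join is lossless.

Yes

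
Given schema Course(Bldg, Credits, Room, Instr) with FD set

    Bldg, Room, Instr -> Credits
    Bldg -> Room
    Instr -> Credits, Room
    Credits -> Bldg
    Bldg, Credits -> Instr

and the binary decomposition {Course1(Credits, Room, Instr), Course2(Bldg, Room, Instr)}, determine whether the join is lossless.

Yes

Common attributes: Course1 ∩ Course2 = {Room, Instr}.
Closure of {Room, Instr}: Instr → Credits, Room applies, adding Credits; Credits → Bldg applies, adding Bldg. So (Room, Instr)⁺ = {Bldg, Credits, Room, Instr}.
This closure contains every attribute of Course1, so Course1 ∩ Course2 → Course1. The join is lossless.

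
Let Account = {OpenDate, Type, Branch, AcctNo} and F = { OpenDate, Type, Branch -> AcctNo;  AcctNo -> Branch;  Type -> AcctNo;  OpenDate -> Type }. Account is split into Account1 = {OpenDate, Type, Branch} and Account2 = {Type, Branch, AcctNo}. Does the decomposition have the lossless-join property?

Yes

Common attributes: Account1 ∩ Account2 = {Type, Branch}.
Closure of {Type, Branch}: Type → AcctNo applies, adding AcctNo. So (Type, Branch)⁺ = {Type, Branch, AcctNo}.
This closure contains every attribute of Account2, so Account1 ∩ Account2 → Account2. The join is lossless.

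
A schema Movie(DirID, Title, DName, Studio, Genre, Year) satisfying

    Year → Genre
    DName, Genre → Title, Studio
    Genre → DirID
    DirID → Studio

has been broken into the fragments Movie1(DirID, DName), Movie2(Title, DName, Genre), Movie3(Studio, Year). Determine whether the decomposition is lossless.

No

Chase test. Columns are DirID, Title, DName, Studio, Genre, Year; row i has aⱼ where attribute j ∈ Moviei, else bᵢⱼ.
Initial tableau (one row per fragment):
  row 1: a1 b12 a3 b14 b15 b16
  row 2: b21 a2 a3 b24 a5 b26
  row 3: b31 b32 b33 a4 b35 a6
No row becomes fully distinguished — the join is lossy.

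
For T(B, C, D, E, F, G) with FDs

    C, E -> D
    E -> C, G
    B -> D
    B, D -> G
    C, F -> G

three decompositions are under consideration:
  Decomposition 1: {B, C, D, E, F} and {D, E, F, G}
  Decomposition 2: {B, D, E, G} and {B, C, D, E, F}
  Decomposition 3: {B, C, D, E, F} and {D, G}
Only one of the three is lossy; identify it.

Decomposition 1: common = {D, E, F}, closure = {C, D, E, F, G} → lossless.
Decomposition 2: common = {B, D, E}, closure = {B, C, D, E, G} → lossless.
Decomposition 3: common = {D}, closure = {D} → lossy.

Decomposition 3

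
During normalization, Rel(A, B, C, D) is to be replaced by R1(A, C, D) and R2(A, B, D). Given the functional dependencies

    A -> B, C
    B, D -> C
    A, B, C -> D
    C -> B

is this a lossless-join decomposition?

Yes

Common attributes: R1 ∩ R2 = {A, D}.
Closure of {A, D}: A → B, C applies, adding B, C. So (A, D)⁺ = {A, B, C, D}.
This closure contains every attribute of R1, so R1 ∩ R2 → R1. The join is lossless.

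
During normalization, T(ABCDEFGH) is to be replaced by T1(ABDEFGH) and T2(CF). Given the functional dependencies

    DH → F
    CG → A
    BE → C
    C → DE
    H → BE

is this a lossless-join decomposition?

Common attributes: T1 ∩ T2 = {F}.
No dependency enlarges {F}, so (F)⁺ = {F}.
The closure contains neither all of T1 = {ABDEFGH} nor all of T2 = {CF}, so the common attributes are not a superkey of either fragment. The join is lossy.

No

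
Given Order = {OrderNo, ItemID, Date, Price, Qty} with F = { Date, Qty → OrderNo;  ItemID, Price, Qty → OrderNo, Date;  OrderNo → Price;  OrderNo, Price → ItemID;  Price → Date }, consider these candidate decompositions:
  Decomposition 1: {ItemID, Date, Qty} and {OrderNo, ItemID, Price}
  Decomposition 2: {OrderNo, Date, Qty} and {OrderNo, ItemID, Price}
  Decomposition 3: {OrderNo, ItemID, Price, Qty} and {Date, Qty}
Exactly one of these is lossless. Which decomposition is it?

Decomposition 1: common = {ItemID}, closure = {ItemID} → lossy.
Decomposition 2: common = {OrderNo}, closure = {OrderNo, ItemID, Date, Price} → lossless.
Decomposition 3: common = {Qty}, closure = {Qty} → lossy.

Decomposition 2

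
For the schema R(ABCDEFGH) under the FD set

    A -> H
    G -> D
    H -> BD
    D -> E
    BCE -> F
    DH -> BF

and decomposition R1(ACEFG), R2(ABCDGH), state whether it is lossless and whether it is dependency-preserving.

lossless but not dependency-preserving

Lossless test: (ACG)⁺ = {ABCDEFGH}, which contains all of one fragment — lossless.
Dependency preservation: the restricted closure of {D} across the fragments never reaches {E}, so D → E cannot be enforced without a join — not preserved.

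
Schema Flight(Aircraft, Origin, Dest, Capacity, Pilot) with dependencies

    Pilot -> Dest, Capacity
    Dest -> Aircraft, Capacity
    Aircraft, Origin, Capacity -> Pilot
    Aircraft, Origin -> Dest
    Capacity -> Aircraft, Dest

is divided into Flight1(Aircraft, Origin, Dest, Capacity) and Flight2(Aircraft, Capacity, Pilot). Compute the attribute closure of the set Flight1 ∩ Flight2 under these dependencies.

Aircraft, Dest, Capacity

Flight1 ∩ Flight2 = {Aircraft, Capacity}.
Capacity → Aircraft, Dest applies, adding Dest
Closure: {Aircraft, Dest, Capacity}.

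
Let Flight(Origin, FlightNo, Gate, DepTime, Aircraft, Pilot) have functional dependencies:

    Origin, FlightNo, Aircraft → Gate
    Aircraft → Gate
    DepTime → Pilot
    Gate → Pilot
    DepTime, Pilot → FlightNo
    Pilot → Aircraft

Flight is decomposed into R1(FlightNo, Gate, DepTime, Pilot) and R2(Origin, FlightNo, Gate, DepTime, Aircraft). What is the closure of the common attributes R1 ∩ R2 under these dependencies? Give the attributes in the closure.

R1 ∩ R2 = {FlightNo, Gate, DepTime}.
DepTime → Pilot applies, adding Pilot
Pilot → Aircraft applies, adding Aircraft
Closure: {FlightNo, Gate, DepTime, Aircraft, Pilot}.

FlightNo, Gate, DepTime, Aircraft, Pilot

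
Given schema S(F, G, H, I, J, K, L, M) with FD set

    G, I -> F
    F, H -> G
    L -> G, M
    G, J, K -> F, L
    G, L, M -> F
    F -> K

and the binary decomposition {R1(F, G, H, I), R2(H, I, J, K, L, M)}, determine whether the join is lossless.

Common attributes: R1 ∩ R2 = {H, I}.
No dependency enlarges {H, I}, so (H, I)⁺ = {H, I}.
The closure contains neither all of R1 = {F, G, H, I} nor all of R2 = {H, I, J, K, L, M}, so the common attributes are not a superkey of either fragment. The join is lossy.

No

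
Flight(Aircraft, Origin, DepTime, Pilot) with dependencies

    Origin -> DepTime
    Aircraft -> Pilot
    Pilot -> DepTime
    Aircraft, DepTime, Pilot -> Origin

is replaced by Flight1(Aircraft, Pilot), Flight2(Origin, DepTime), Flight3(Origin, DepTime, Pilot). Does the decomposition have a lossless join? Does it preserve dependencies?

lossy and not dependency-preserving

Lossless test (chase): Rows 1 and 3 agree on Pilot; apply Pilot→DepTime and equate their DepTime entries. No row becomes fully distinguished — the join is lossy.
Dependency preservation: the restricted closure of {Aircraft, DepTime, Pilot} across the fragments never reaches {Origin}, so Aircraft, DepTime, Pilot → Origin cannot be enforced without a join — not preserved.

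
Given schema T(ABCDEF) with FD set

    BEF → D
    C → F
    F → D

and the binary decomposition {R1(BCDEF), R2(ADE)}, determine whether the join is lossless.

Common attributes: R1 ∩ R2 = {DE}.
No dependency enlarges {DE}, so (DE)⁺ = {DE}.
The closure contains neither all of R1 = {BCDEF} nor all of R2 = {ADE}, so the common attributes are not a superkey of either fragment. The join is lossy.

No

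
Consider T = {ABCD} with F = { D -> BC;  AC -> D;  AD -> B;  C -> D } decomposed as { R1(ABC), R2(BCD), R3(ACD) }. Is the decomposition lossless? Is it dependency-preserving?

lossless and dependency-preserving

Lossless test (chase): Rows 2 and 3 agree on D; apply D→BC and equate their BC entries. Rows 1 and 3 agree on AC; apply AC→D and equate their D entries. Row 1 is now all distinguished symbols — the join is lossless.
Dependency preservation: AD → B is not contained in any single fragment, but the restricted closure of its left-hand side across the fragments still reaches the right-hand side; the remaining FDs each lie inside some fragment. All dependencies are preserved.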